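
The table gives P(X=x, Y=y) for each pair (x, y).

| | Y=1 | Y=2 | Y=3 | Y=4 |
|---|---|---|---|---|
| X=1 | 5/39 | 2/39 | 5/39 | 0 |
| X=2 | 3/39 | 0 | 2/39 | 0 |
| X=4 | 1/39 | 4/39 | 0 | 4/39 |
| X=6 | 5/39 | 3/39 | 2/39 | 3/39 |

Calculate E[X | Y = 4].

34/7

P(Y = 4) = 7/39.
Σ X·P over the event = 4·(4/39) + 6·(3/39) = 34/39.
E[X | Y = 4] = (34/39) / (7/39) = 34/7.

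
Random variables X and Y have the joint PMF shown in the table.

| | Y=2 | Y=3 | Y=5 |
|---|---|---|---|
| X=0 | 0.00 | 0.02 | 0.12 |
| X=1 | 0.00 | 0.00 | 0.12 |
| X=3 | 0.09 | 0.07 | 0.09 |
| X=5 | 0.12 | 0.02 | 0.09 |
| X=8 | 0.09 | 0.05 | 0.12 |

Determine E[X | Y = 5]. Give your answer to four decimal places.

3.3333

P(Y = 5) = 0.54.
Σ X·P over the event = 0·(0.12) + 1·(0.12) + 3·(0.09) + 5·(0.09) + 8·(0.12) = 1.80.
E[X | Y = 5] = (1.80) / (0.54) = 3.3333.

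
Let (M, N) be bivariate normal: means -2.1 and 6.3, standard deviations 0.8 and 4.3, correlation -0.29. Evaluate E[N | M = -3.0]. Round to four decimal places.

7.7029

The regression of N on M has slope ρ·σ_N/σ_M and passes through (μ_M, μ_N).
E[N | M=-3.0] = 6.3 + (-0.29)·(4.3/0.8)·(-3.0 − (-2.1)) = 6.3 + (-1.5588)·(-0.9) = 7.7029.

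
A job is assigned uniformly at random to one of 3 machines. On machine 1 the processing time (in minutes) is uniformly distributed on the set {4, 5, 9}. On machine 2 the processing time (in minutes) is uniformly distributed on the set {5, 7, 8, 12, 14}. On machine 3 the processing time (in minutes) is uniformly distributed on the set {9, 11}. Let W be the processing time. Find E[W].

E[W | machine 1] = (4+5+9)/3 = 6.
E[W | machine 2] = (5+7+8+12+14)/5 = 46/5.
E[W | machine 3] = (9+11)/2 = 10.
E[W] = (1/3)·(6) + (1/3)·(46/5) + (1/3)·(10) = 42/5.

42/5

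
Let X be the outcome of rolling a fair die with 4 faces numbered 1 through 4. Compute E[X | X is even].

Given X is even, X is equally likely to be any of {2, 4}.
E[X | X is even] = (2 + 4) / 2 = 3.

3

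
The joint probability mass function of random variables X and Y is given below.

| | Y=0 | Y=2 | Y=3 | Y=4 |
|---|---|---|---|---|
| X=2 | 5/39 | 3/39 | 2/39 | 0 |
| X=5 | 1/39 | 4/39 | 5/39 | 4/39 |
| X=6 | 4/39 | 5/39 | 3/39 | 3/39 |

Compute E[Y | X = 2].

P(X = 2) = 10/39.
Σ Y·P over the event = 0·(5/39) + 2·(3/39) + 3·(2/39) = 4/13.
E[Y | X = 2] = (4/13) / (10/39) = 6/5.

6/5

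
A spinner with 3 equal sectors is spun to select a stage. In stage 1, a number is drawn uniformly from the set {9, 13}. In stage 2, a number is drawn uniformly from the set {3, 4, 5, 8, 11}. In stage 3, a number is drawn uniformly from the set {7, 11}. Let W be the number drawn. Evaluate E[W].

E[W | stage 1] = (9+13)/2 = 11.
E[W | stage 2] = (3+4+5+8+11)/5 = 31/5.
E[W | stage 3] = (7+11)/2 = 9.
E[W] = (1/3)·(11) + (1/3)·(31/5) + (1/3)·(9) = 131/15.

131/15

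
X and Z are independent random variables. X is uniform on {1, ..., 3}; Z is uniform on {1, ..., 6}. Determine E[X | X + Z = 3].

3/2

Outcomes with X + Z = 3: (1,2), (2,1), each with probability 1/18.
E[X | X + Z = 3] = (1 + 2) / 2 = 3/2.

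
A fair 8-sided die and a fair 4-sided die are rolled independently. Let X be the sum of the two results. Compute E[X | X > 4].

P(X > 4) = 13/16.
Σ over the event: 5·1/8 + 6·1/8 + 7·1/8 + 8·1/8 + 9·1/8 + 10·3/32 + 11·1/16 + 12·1/32 = 51/8.
E[X | X > 4] = (51/8) / (13/16) = 102/13.

102/13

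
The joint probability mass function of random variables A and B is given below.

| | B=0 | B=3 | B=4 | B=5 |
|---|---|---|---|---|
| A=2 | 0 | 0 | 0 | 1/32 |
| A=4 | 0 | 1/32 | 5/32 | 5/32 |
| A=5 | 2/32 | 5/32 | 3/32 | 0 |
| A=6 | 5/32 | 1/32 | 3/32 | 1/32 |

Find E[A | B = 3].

P(B = 3) = 7/32.
Σ A·P over the event = 4·(1/32) + 5·(5/32) + 6·(1/32) = 35/32.
E[A | B = 3] = (35/32) / (7/32) = 5.

5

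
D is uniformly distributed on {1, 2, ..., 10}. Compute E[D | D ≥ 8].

9

Given D ≥ 8, D is equally likely to be any of {8, 9, 10}.
E[D | D ≥ 8] = (8 + 9 + 10) / 3 = 9.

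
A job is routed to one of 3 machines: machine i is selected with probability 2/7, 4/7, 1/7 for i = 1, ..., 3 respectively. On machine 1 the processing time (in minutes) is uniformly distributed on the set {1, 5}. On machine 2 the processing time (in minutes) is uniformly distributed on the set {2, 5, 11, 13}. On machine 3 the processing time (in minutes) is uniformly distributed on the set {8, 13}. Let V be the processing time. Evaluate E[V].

95/14

E[V | machine 1] = (1+5)/2 = 3.
E[V | machine 2] = (2+5+11+13)/4 = 31/4.
E[V | machine 3] = (8+13)/2 = 21/2.
E[V] = (2/7)·(3) + (4/7)·(31/4) + (1/7)·(21/2) = 95/14.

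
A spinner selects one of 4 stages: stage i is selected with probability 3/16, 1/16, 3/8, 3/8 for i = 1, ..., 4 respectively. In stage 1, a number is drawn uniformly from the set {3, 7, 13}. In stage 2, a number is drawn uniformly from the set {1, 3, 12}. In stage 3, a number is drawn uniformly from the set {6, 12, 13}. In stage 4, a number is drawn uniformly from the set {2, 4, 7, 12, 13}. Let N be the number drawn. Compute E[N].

2039/240

E[N | stage 1] = (3+7+13)/3 = 23/3.
E[N | stage 2] = (1+3+12)/3 = 16/3.
E[N | stage 3] = (6+12+13)/3 = 31/3.
E[N | stage 4] = (2+4+7+12+13)/5 = 38/5.
E[N] = (3/16)·(23/3) + (1/16)·(16/3) + (3/8)·(31/3) + (3/8)·(38/5) = 2039/240.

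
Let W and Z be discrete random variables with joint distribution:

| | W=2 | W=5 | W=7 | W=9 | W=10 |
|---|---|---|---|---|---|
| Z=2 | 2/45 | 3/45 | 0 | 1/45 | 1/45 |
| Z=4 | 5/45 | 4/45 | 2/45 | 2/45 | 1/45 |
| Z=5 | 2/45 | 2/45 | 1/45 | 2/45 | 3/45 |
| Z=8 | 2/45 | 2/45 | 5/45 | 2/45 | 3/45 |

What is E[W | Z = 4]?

P(Z = 4) = 14/45.
Σ W·P over the event = 2·(5/45) + 5·(4/45) + 7·(2/45) + 9·(2/45) + 10·(1/45) = 8/5.
E[W | Z = 4] = (8/5) / (14/45) = 36/7.

36/7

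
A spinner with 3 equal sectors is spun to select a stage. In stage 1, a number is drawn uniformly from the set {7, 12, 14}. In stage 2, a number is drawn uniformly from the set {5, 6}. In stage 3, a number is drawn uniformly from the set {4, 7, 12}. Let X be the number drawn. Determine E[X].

145/18

E[X | stage 1] = (7+12+14)/3 = 11.
E[X | stage 2] = (5+6)/2 = 11/2.
E[X | stage 3] = (4+7+12)/3 = 23/3.
By the law of total expectation,
E[X] = (1/3)·(11) + (1/3)·(11/2) + (1/3)·(23/3) = 145/18.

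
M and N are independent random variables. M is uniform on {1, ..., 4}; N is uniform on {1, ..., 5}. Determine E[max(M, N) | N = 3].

13/4

P(N = 3) = 1/5.
Summing max(M,N)·P(x,y) over outcomes with N = 3 gives 13/20.
E[max(M, N) | N = 3] = (13/20) / (1/5) = 13/4.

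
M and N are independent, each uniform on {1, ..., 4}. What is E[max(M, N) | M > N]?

P(M > N) = 3/8.
Summing max(M,N)·P(x,y) over outcomes with M > N gives 5/4.
E[max(M, N) | M > N] = (5/4) / (3/8) = 10/3.

10/3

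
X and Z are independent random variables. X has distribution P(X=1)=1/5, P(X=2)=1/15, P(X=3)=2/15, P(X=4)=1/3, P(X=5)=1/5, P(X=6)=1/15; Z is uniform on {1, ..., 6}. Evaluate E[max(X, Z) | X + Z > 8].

139/25

P(X + Z > 8) = 5/18.
Summing max(X,Z)·P(x,y) over outcomes with X + Z > 8 gives 139/90.
E[max(X, Z) | X + Z > 8] = (139/90) / (5/18) = 139/25.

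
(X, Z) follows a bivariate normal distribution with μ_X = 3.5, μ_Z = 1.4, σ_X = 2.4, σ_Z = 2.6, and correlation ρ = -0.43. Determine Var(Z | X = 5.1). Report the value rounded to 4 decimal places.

Var(Z | X=x) = (1 − ρ²)·σ_Z².
Var(Z | X=5.1) = (2.6)²·(1 − (-0.43)²) = 6.76·0.8151 = 5.5101.

5.5101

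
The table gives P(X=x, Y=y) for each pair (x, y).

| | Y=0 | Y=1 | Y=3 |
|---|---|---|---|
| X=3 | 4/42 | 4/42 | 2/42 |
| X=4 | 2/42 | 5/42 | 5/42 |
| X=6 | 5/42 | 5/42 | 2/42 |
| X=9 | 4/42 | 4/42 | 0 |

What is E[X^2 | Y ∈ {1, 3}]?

790/27

P(Y ∈ {1, 3}) = 9/14.
Summing X^2·P(X=x,Y=y) over the conditioning event gives 395/21.
E[X^2 | Y ∈ {1, 3}] = (395/21) / (9/14) = 790/27.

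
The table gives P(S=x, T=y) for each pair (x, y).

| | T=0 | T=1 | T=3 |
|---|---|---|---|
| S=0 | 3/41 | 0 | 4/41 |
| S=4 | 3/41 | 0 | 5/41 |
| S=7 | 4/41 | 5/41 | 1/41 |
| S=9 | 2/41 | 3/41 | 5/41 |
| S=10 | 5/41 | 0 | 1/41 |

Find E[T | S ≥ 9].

21/16

P(S ≥ 9) = 16/41.
Σ T·P over the event = 0·(2/41) + 1·(3/41) + 3·(5/41) + 0·(5/41) + 3·(1/41) = 21/41.
E[T | S ≥ 9] = (21/41) / (16/41) = 21/16.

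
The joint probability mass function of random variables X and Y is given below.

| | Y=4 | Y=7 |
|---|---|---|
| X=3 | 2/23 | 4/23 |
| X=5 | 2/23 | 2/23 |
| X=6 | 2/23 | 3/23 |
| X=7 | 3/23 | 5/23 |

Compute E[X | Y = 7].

75/14

P(Y = 7) = 14/23.
Σ X·P over the event = 3·(4/23) + 5·(2/23) + 6·(3/23) + 7·(5/23) = 75/23.
E[X | Y = 7] = (75/23) / (14/23) = 75/14.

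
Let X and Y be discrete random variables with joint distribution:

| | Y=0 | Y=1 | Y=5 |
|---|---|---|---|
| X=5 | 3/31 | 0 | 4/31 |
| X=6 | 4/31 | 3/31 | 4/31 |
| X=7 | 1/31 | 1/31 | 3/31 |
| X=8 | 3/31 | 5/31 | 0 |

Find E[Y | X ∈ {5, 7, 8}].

P(X ∈ {5, 7, 8}) = 20/31.
Σ Y·P over the event = 0·(3/31) + 5·(4/31) + 0·(1/31) + 1·(1/31) + 5·(3/31) + 0·(3/31) + 1·(5/31) = 41/31.
E[Y | X ∈ {5, 7, 8}] = (41/31) / (20/31) = 41/20.

41/20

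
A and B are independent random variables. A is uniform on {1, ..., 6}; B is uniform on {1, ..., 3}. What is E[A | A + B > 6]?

16/3

Outcomes with A + B > 6: (4,3), (5,2), (5,3), (6,1), (6,2), (6,3), each with probability 1/18.
E[A | A + B > 6] = (4 + 5 + 5 + 6 + 6 + 6) / 6 = 16/3.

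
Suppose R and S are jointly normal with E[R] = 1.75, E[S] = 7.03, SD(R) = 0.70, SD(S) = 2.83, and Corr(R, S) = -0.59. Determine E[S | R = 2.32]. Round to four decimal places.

5.6704

E[S | R=x] = μ_S + ρ(σ_S/σ_R)(x − μ_R) for jointly normal variables.
E[S | R=2.32] = 7.03 + (-0.59)·(2.83/0.70)·(2.32 − (1.75)) = 7.03 + (-2.3853)·(0.57) = 5.6704.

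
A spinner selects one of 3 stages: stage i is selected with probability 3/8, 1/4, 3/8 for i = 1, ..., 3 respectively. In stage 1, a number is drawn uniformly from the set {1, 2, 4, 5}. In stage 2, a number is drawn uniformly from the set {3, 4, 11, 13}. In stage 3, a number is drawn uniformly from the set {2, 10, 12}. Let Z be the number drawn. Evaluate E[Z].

97/16

E[Z | stage 1] = (1+2+4+5)/4 = 3.
E[Z | stage 2] = (3+4+11+13)/4 = 31/4.
E[Z | stage 3] = (2+10+12)/3 = 8.
By the law of total expectation,
E[Z] = (3/8)·(3) + (1/4)·(31/4) + (3/8)·(8) = 97/16.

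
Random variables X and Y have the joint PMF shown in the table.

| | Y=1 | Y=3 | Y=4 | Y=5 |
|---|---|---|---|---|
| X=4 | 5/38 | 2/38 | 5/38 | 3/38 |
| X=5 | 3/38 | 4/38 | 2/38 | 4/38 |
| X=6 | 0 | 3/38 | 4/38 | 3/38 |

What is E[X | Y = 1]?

P(Y = 1) = 4/19.
Σ X·P over the event = 4·(5/38) + 5·(3/38) = 35/38.
E[X | Y = 1] = (35/38) / (4/19) = 35/8.

35/8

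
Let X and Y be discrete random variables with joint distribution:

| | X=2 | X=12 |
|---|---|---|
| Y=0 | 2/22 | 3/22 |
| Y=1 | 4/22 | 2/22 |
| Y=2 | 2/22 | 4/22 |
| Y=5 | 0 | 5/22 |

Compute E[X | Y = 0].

8

P(Y = 0) = 5/22.
Σ X·P over the event = 2·(2/22) + 12·(3/22) = 20/11.
E[X | Y = 0] = (20/11) / (5/22) = 8.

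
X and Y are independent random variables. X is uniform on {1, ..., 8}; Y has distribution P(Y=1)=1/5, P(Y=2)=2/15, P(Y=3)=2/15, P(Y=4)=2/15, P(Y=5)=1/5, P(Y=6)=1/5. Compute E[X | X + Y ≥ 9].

337/54

P(X + Y ≥ 9) = 9/20.
Summing X·P(x,y) over outcomes with X + Y ≥ 9 gives 337/120.
E[X | X + Y ≥ 9] = (337/120) / (9/20) = 337/54.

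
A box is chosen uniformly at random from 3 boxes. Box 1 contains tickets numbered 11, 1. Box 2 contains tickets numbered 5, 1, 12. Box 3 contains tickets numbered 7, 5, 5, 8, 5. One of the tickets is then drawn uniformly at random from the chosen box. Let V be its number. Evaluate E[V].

E[V | box 1] = (11+1)/2 = 6.
E[V | box 2] = (5+1+12)/3 = 6.
E[V | box 3] = (7+5+5+8+5)/5 = 6.
E[V] = (1/3)·(6) + (1/3)·(6) + (1/3)·(6) = 6.

6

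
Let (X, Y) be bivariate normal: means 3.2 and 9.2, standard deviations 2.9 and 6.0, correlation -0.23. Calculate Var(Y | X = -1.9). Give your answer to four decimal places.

Var(Y | X=x) = (1 − ρ²)·σ_Y².
Var(Y | X=-1.9) = (6.0)²·(1 − (-0.23)²) = 36·0.9471 = 34.0956.

34.0956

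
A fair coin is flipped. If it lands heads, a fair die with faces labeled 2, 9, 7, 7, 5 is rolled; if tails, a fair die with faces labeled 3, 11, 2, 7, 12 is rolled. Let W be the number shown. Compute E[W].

13/2

E[W | heads] = (2+9+7+7+5)/5 = 6.
E[W | tails] = (3+11+2+7+12)/5 = 7.
E[W] = (1/2)·(6) + (1/2)·(7) = 13/2.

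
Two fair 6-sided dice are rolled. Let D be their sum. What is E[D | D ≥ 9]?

10

P(D ≥ 9) = 5/18.
Σ over the event: 9·1/9 + 10·1/12 + 11·1/18 + 12·1/36 = 25/9.
E[D | D ≥ 9] = (25/9) / (5/18) = 10.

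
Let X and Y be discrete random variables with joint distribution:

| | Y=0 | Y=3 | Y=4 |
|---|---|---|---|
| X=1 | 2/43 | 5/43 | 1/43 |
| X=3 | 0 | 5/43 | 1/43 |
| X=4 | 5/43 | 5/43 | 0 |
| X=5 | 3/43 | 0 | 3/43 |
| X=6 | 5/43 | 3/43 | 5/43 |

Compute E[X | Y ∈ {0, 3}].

125/33

P(Y ∈ {0, 3}) = 33/43.
Σ X·P over the event = 1·(2/43) + 1·(5/43) + 3·(5/43) + 4·(5/43) + 4·(5/43) + 5·(3/43) + 6·(5/43) + 6·(3/43) = 125/43.
E[X | Y ∈ {0, 3}] = (125/43) / (33/43) = 125/33.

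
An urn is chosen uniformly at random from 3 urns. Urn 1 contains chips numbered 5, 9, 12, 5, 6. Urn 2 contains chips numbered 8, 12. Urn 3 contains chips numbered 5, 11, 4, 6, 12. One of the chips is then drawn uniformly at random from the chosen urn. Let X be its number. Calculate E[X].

E[X | urn 1] = (5+9+12+5+6)/5 = 37/5.
E[X | urn 2] = (8+12)/2 = 10.
E[X | urn 3] = (5+11+4+6+12)/5 = 38/5.
By the law of total expectation,
E[X] = (1/3)·(37/5) + (1/3)·(10) + (1/3)·(38/5) = 25/3.

25/3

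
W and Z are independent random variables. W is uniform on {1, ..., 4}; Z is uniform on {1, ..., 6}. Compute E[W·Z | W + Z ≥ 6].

P(W + Z ≥ 6) = 7/12.
Summing WZ·P(x,y) over outcomes with W + Z ≥ 6 gives 175/24.
E[W·Z | W + Z ≥ 6] = (175/24) / (7/12) = 25/2.

25/2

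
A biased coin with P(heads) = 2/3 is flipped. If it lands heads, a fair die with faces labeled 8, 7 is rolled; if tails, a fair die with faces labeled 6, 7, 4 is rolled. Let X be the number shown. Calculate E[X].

62/9

E[X | heads] = (8+7)/2 = 15/2.
E[X | tails] = (6+7+4)/3 = 17/3.
E[X] = (2/3)·(15/2) + (1/3)·(17/3) = 62/9.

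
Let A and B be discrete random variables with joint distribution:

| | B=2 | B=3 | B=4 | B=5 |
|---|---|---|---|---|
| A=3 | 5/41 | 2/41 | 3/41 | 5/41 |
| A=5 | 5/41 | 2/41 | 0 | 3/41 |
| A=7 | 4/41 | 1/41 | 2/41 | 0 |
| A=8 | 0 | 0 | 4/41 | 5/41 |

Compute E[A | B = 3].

P(B = 3) = 5/41.
Σ A·P over the event = 3·(2/41) + 5·(2/41) + 7·(1/41) = 23/41.
E[A | B = 3] = (23/41) / (5/41) = 23/5.

23/5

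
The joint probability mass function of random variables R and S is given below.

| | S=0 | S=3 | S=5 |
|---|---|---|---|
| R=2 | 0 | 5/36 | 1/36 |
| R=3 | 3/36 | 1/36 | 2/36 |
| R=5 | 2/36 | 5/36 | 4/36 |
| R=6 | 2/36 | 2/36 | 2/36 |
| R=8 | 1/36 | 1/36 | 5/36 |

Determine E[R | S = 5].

40/7

P(S = 5) = 7/18.
Σ R·P over the event = 2·(1/36) + 3·(2/36) + 5·(4/36) + 6·(2/36) + 8·(5/36) = 20/9.
E[R | S = 5] = (20/9) / (7/18) = 40/7.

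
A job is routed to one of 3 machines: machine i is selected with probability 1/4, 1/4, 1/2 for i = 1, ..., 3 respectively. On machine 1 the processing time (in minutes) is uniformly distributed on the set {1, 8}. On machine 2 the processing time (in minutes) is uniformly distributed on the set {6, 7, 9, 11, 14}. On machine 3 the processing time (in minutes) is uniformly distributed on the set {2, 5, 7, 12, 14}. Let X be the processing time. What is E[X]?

299/40

E[X | machine 1] = (1+8)/2 = 9/2.
E[X | machine 2] = (6+7+9+11+14)/5 = 47/5.
E[X | machine 3] = (2+5+7+12+14)/5 = 8.
By the law of total expectation,
E[X] = (1/4)·(9/2) + (1/4)·(47/5) + (1/2)·(8) = 299/40.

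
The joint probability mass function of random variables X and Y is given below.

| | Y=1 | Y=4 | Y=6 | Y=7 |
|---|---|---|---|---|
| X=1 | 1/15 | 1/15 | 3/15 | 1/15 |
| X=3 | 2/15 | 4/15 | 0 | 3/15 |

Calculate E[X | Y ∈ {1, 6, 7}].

P(Y ∈ {1, 6, 7}) = 2/3.
Σ X·P over the event = 1·(1/15) + 1·(3/15) + 1·(1/15) + 3·(2/15) + 3·(3/15) = 4/3.
E[X | Y ∈ {1, 6, 7}] = (4/3) / (2/3) = 2.

2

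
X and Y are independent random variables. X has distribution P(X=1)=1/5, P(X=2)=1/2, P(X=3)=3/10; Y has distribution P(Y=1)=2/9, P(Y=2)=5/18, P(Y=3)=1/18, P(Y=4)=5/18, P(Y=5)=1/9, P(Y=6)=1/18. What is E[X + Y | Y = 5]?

P(Y = 5) = 1/9.
Summing (X+Y)·P(x,y) over outcomes with Y = 5 gives 71/90.
E[X + Y | Y = 5] = (71/90) / (1/9) = 71/10.

71/10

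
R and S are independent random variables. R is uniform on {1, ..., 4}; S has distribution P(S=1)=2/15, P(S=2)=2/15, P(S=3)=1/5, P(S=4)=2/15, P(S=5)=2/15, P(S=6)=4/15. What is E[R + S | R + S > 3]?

P(R + S > 3) = 9/10.
Summing (R+S)·P(x,y) over outcomes with R + S > 3 gives 181/30.
E[R + S | R + S > 3] = (181/30) / (9/10) = 181/27.

181/27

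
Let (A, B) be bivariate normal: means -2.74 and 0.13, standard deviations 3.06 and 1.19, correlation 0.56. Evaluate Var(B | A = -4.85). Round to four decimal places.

0.9720

The conditional variance in a bivariate normal is σ_B²(1 − ρ²), independent of x.
Var(B | A=-4.85) = (1.19)²·(1 − (0.56)²) = 1.4161·0.6864 = 0.9720.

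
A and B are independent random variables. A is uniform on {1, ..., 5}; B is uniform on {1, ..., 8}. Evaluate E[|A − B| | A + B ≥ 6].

43/15

P(A + B ≥ 6) = 3/4.
Summing |A−B|·P(x,y) over outcomes with A + B ≥ 6 gives 43/20.
E[|A − B| | A + B ≥ 6] = (43/20) / (3/4) = 43/15.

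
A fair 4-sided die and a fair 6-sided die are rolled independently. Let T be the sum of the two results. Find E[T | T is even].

P(T is even) = 1/2.
Σ over the event: 2·1/24 + 4·1/8 + 6·1/6 + 8·1/8 + 10·1/24 = 3.
E[T | T is even] = (3) / (1/2) = 6.

6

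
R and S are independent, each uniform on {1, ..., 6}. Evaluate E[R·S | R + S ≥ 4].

P(R + S ≥ 4) = 11/12.
Summing RS·P(x,y) over outcomes with R + S ≥ 4 gives 109/9.
E[R·S | R + S ≥ 4] = (109/9) / (11/12) = 436/33.

436/33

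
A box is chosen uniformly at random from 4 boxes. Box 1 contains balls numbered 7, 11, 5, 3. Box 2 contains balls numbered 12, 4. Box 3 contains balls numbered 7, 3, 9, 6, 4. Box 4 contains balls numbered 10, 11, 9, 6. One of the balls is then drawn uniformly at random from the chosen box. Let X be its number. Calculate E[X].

293/40

E[X | box 1] = (7+11+5+3)/4 = 13/2.
E[X | box 2] = (12+4)/2 = 8.
E[X | box 3] = (7+3+9+6+4)/5 = 29/5.
E[X | box 4] = (10+11+9+6)/4 = 9.
By the law of total expectation,
E[X] = (1/4)·(13/2) + (1/4)·(8) + (1/4)·(29/5) + (1/4)·(9) = 293/40.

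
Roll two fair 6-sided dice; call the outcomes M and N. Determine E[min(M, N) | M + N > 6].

P(M + N > 6) = 7/12.
Summing min(M,N)·P(x,y) over outcomes with M + N > 6 gives 23/12.
E[min(M, N) | M + N > 6] = (23/12) / (7/12) = 23/7.

23/7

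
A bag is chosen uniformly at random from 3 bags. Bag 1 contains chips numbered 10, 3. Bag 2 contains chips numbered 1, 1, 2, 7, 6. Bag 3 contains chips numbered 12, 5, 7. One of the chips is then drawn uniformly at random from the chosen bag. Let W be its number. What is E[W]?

E[W | bag 1] = (10+3)/2 = 13/2.
E[W | bag 2] = (1+1+2+7+6)/5 = 17/5.
E[W | bag 3] = (12+5+7)/3 = 8.
By the law of total expectation,
E[W] = (1/3)·(13/2) + (1/3)·(17/5) + (1/3)·(8) = 179/30.

179/30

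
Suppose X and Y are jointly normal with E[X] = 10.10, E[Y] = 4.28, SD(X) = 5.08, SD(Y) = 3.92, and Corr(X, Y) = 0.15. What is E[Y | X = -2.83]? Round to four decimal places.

For a bivariate normal, E[Y | X=x] = μ_Y + ρ·(σ_Y/σ_X)·(x − μ_X).
E[Y | X=-2.83] = 4.28 + (0.15)·(3.92/5.08)·(-2.83 − (10.10)) = 4.28 + (0.11575)·(-12.93) = 2.7834.

2.7834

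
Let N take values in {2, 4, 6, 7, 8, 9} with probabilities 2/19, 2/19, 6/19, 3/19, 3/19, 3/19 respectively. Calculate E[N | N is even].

P(N is even) = 13/19.
Σ over the event: 2·2/19 + 4·2/19 + 6·6/19 + 8·3/19 = 72/19.
E[N | N is even] = (72/19) / (13/19) = 72/13.

72/13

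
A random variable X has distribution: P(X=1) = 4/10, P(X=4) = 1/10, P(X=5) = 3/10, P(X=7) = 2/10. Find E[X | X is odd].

11/3

P(X is odd) = 9/10.
Σ over the event: 1·2/5 + 5·3/10 + 7·1/5 = 33/10.
E[X | X is odd] = (33/10) / (9/10) = 11/3.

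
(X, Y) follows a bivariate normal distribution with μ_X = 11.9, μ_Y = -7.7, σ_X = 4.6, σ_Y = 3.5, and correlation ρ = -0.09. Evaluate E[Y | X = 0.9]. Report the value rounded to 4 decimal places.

For a bivariate normal, E[Y | X=x] = μ_Y + ρ·(σ_Y/σ_X)·(x − μ_X).
E[Y | X=0.9] = -7.7 + (-0.09)·(3.5/4.6)·(0.9 − (11.9)) = -7.7 + (-0.068478)·(-11) = -6.9467.

-6.9467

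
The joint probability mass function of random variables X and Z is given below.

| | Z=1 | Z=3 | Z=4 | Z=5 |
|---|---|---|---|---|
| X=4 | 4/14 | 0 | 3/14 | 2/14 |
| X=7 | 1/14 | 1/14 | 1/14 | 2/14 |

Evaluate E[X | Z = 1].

23/5

P(Z = 1) = 5/14.
Σ X·P over the event = 4·(4/14) + 7·(1/14) = 23/14.
E[X | Z = 1] = (23/14) / (5/14) = 23/5.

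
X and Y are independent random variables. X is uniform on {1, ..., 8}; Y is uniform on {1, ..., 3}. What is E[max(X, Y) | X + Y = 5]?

P(X + Y = 5) = 1/8.
Summing max(X,Y)·P(x,y) over outcomes with X + Y = 5 gives 5/12.
E[max(X, Y) | X + Y = 5] = (5/12) / (1/8) = 10/3.

10/3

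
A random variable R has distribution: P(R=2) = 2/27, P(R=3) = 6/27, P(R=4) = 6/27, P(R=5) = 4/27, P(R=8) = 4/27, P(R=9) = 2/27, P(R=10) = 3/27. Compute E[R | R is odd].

P(R is odd) = 4/9.
Σ over the event: 3·2/9 + 5·4/27 + 9·2/27 = 56/27.
E[R | R is odd] = (56/27) / (4/9) = 14/3.

14/3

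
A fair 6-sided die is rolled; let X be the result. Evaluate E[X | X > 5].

Given X > 5, X is equally likely to be any of {6}.
E[X | X > 5] = (6) / 1 = 6.

6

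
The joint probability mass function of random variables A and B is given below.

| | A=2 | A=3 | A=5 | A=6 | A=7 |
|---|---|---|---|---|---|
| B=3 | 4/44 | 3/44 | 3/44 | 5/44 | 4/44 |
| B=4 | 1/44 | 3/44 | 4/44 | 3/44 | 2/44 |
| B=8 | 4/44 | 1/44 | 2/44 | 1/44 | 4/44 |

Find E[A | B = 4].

63/13

P(B = 4) = 13/44.
Summing A·P(A=x,B=y) over the conditioning event gives 63/44.
E[A | B = 4] = (63/44) / (13/44) = 63/13.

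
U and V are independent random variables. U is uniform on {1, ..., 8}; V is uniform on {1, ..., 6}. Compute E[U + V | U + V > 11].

Outcomes with U + V > 11: (6,6), (7,5), (7,6), (8,4), (8,5), (8,6), each with probability 1/48.
E[U + V | U + V > 11] = (12 + 12 + 13 + 12 + 13 + 14) / 6 = 38/3.

38/3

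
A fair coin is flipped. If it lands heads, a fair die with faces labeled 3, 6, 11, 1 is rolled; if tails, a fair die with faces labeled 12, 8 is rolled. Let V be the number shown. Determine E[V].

E[V | heads] = (3+6+11+1)/4 = 21/4.
E[V | tails] = (12+8)/2 = 10.
E[V] = (1/2)·(21/4) + (1/2)·(10) = 61/8.

61/8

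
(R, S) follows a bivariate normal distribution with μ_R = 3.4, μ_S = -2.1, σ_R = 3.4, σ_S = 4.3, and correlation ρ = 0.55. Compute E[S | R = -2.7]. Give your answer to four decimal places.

-6.3431

The regression of S on R has slope ρ·σ_S/σ_R and passes through (μ_R, μ_S).
E[S | R=-2.7] = -2.1 + (0.55)·(4.3/3.4)·(-2.7 − (3.4)) = -2.1 + (0.69559)·(-6.1) = -6.3431.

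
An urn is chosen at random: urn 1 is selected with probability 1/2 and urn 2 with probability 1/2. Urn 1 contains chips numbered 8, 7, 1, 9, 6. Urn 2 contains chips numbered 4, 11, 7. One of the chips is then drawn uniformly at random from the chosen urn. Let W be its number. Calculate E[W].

203/30

E[W | urn 1] = (8+7+1+9+6)/5 = 31/5.
E[W | urn 2] = (4+11+7)/3 = 22/3.
E[W] = (1/2)·(31/5) + (1/2)·(22/3) = 203/30.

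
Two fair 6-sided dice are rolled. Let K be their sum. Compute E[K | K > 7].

P(K > 7) = 5/12.
Σ over the event: 8·5/36 + 9·1/9 + 10·1/12 + 11·1/18 + 12·1/36 = 35/9.
E[K | K > 7] = (35/9) / (5/12) = 28/3.

28/3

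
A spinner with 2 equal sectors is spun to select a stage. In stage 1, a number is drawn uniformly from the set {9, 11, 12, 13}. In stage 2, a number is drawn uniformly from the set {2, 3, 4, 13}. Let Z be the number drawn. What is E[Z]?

67/8

E[Z | stage 1] = (9+11+12+13)/4 = 45/4.
E[Z | stage 2] = (2+3+4+13)/4 = 11/2.
By the law of total expectation,
E[Z] = (1/2)·(45/4) + (1/2)·(11/2) = 67/8.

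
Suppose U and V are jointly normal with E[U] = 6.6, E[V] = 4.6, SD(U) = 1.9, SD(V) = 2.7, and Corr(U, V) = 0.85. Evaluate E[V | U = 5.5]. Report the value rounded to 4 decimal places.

E[V | U=x] = μ_V + ρ(σ_V/σ_U)(x − μ_U) for jointly normal variables.
E[V | U=5.5] = 4.6 + (0.85)·(2.7/1.9)·(5.5 − (6.6)) = 4.6 + (1.2079)·(-1.1) = 3.2713.

3.2713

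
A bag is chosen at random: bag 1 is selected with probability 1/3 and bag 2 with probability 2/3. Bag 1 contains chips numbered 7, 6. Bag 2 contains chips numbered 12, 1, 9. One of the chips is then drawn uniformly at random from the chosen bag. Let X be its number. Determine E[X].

E[X | bag 1] = (7+6)/2 = 13/2.
E[X | bag 2] = (12+1+9)/3 = 22/3.
E[X] = (1/3)·(13/2) + (2/3)·(22/3) = 127/18.

127/18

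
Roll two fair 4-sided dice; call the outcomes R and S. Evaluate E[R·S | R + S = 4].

10/3

P(R + S = 4) = 3/16.
Summing RS·P(x,y) over outcomes with R + S = 4 gives 5/8.
E[R·S | R + S = 4] = (5/8) / (3/16) = 10/3.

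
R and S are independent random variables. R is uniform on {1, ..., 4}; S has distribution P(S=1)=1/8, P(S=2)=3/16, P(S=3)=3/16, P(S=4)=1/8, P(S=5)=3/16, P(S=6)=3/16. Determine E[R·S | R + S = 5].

26/5

P(R + S = 5) = 5/32.
Summing RS·P(x,y) over outcomes with R + S = 5 gives 13/16.
E[R·S | R + S = 5] = (13/16) / (5/32) = 26/5.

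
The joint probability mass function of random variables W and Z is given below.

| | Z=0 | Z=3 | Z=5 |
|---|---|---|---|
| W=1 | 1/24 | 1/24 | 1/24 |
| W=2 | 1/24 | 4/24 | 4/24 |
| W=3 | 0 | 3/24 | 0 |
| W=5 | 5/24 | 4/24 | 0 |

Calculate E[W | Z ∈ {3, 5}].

P(Z ∈ {3, 5}) = 17/24.
Σ W·P over the event = 1·(1/24) + 1·(1/24) + 2·(4/24) + 2·(4/24) + 3·(3/24) + 5·(4/24) = 47/24.
E[W | Z ∈ {3, 5}] = (47/24) / (17/24) = 47/17.

47/17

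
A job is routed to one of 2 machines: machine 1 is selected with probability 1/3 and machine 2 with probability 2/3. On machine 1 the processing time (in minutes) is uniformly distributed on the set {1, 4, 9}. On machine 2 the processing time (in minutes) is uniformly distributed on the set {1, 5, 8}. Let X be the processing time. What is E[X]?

14/3

E[X | machine 1] = (1+4+9)/3 = 14/3.
E[X | machine 2] = (1+5+8)/3 = 14/3.
By the law of total expectation,
E[X] = (1/3)·(14/3) + (2/3)·(14/3) = 14/3.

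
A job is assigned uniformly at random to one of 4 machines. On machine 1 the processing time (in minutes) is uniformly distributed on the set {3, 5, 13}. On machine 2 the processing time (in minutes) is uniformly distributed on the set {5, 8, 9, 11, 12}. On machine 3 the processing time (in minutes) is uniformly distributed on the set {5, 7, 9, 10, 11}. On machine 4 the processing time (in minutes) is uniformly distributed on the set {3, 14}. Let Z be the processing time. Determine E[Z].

329/40

E[Z | machine 1] = (3+5+13)/3 = 7.
E[Z | machine 2] = (5+8+9+11+12)/5 = 9.
E[Z | machine 3] = (5+7+9+10+11)/5 = 42/5.
E[Z | machine 4] = (3+14)/2 = 17/2.
By the law of total expectation,
E[Z] = (1/4)·(7) + (1/4)·(9) + (1/4)·(42/5) + (1/4)·(17/2) = 329/40.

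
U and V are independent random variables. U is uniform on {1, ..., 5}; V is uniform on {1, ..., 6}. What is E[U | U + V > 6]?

P(U + V > 6) = 1/2.
Summing U·P(x,y) over outcomes with U + V > 6 gives 11/6.
E[U | U + V > 6] = (11/6) / (1/2) = 11/3.

11/3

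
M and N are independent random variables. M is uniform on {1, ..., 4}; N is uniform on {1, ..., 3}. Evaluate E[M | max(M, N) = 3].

Outcomes with max(M, N) = 3: (1,3), (2,3), (3,1), (3,2), (3,3), each with probability 1/12.
E[M | max(M, N) = 3] = (1 + 2 + 3 + 3 + 3) / 5 = 12/5.

12/5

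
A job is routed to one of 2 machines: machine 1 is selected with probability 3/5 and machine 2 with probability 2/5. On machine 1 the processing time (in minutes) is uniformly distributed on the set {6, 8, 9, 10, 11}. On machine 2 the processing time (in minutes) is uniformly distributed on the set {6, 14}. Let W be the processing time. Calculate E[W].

E[W | machine 1] = (6+8+9+10+11)/5 = 44/5.
E[W | machine 2] = (6+14)/2 = 10.
By the law of total expectation,
E[W] = (3/5)·(44/5) + (2/5)·(10) = 232/25.

232/25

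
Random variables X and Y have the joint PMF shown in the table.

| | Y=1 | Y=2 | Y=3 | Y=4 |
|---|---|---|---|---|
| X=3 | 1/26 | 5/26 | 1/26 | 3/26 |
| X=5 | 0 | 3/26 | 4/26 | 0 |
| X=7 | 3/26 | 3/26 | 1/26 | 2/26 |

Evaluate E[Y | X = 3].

P(X = 3) = 5/13.
Σ Y·P over the event = 1·(1/26) + 2·(5/26) + 3·(1/26) + 4·(3/26) = 1.
E[Y | X = 3] = (1) / (5/13) = 13/5.

13/5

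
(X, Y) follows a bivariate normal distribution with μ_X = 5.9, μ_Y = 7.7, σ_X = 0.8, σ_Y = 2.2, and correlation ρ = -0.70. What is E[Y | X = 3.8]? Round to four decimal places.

11.7425

For a bivariate normal, E[Y | X=x] = μ_Y + ρ·(σ_Y/σ_X)·(x − μ_X).
E[Y | X=3.8] = 7.7 + (-0.70)·(2.2/0.8)·(3.8 − (5.9)) = 7.7 + (-1.925)·(-2.1) = 11.7425.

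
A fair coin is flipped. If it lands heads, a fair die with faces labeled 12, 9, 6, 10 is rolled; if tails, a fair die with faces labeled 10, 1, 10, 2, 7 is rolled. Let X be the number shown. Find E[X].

61/8

E[X | heads] = (12+9+6+10)/4 = 37/4.
E[X | tails] = (10+1+10+2+7)/5 = 6.
By the law of total expectation,
E[X] = (1/2)·(37/4) + (1/2)·(6) = 61/8.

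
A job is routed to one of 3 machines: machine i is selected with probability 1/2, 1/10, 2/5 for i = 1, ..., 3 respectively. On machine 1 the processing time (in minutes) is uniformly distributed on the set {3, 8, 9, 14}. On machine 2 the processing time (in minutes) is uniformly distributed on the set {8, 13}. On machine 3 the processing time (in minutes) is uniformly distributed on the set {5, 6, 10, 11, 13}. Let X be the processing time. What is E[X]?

E[X | machine 1] = (3+8+9+14)/4 = 17/2.
E[X | machine 2] = (8+13)/2 = 21/2.
E[X | machine 3] = (5+6+10+11+13)/5 = 9.
E[X] = (1/2)·(17/2) + (1/10)·(21/2) + (2/5)·(9) = 89/10.

89/10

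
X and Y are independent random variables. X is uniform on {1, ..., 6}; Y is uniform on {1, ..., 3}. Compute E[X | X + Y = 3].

3/2

Outcomes with X + Y = 3: (1,2), (2,1), each with probability 1/18.
E[X | X + Y = 3] = (1 + 2) / 2 = 3/2.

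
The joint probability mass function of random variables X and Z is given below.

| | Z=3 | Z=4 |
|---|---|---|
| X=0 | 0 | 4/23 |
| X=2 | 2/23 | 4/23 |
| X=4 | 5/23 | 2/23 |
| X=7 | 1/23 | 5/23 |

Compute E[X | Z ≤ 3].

P(Z ≤ 3) = 8/23.
Summing X·P(X=x,Z=y) over the conditioning event gives 31/23.
E[X | Z ≤ 3] = (31/23) / (8/23) = 31/8.

31/8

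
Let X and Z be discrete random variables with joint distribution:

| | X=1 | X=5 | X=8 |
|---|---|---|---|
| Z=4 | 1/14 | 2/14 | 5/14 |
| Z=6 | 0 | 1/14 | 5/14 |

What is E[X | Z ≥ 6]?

15/2

P(Z ≥ 6) = 3/7.
Σ X·P over the event = 5·(1/14) + 8·(5/14) = 45/14.
E[X | Z ≥ 6] = (45/14) / (3/7) = 15/2.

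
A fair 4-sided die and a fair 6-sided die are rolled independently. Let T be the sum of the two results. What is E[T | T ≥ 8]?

P(T ≥ 8) = 1/4.
Σ over the event: 8·1/8 + 9·1/12 + 10·1/24 = 13/6.
E[T | T ≥ 8] = (13/6) / (1/4) = 26/3.

26/3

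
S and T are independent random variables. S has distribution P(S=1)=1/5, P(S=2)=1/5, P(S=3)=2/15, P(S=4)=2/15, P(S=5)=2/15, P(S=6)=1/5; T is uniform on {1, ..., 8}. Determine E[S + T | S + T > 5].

P(S + T > 5) = 31/40.
Summing (S+T)·P(x,y) over outcomes with S + T > 5 gives 421/60.
E[S + T | S + T > 5] = (421/60) / (31/40) = 842/93.

842/93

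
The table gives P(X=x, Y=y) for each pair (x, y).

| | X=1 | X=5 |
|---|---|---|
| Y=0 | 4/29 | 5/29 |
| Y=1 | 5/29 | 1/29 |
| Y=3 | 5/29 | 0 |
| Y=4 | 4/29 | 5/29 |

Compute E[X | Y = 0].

P(Y = 0) = 9/29.
Σ X·P over the event = 1·(4/29) + 5·(5/29) = 1.
E[X | Y = 0] = (1) / (9/29) = 29/9.

29/9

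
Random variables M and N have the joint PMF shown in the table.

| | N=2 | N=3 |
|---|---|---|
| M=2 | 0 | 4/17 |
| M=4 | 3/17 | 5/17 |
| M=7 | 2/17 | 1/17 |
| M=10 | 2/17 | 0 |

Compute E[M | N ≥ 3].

7/2

P(N ≥ 3) = 10/17.
Σ M·P over the event = 2·(4/17) + 4·(5/17) + 7·(1/17) = 35/17.
E[M | N ≥ 3] = (35/17) / (10/17) = 7/2.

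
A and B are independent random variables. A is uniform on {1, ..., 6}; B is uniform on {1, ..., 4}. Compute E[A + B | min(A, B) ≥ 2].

P(min(A, B) ≥ 2) = 5/8.
Summing (A+B)·P(x,y) over outcomes with min(A, B) ≥ 2 gives 35/8.
E[A + B | min(A, B) ≥ 2] = (35/8) / (5/8) = 7.

7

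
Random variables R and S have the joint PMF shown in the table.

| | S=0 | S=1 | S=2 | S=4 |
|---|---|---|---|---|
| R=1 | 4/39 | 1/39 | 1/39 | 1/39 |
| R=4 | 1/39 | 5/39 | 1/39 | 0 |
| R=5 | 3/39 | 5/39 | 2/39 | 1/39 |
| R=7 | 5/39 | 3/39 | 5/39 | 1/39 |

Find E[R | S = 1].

67/14

P(S = 1) = 14/39.
Σ R·P over the event = 1·(1/39) + 4·(5/39) + 5·(5/39) + 7·(3/39) = 67/39.
E[R | S = 1] = (67/39) / (14/39) = 67/14.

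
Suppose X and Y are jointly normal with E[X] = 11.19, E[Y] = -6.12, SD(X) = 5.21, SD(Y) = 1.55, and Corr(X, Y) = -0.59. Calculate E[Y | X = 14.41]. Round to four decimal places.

The regression of Y on X has slope ρ·σ_Y/σ_X and passes through (μ_X, μ_Y).
E[Y | X=14.41] = -6.12 + (-0.59)·(1.55/5.21)·(14.41 − (11.19)) = -6.12 + (-0.17553)·(3.22) = -6.6852.

-6.6852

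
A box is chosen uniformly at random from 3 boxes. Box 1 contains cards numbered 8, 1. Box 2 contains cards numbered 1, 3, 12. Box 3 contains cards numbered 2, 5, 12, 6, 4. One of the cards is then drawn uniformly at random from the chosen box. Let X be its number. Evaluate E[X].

E[X | box 1] = (8+1)/2 = 9/2.
E[X | box 2] = (1+3+12)/3 = 16/3.
E[X | box 3] = (2+5+12+6+4)/5 = 29/5.
E[X] = (1/3)·(9/2) + (1/3)·(16/3) + (1/3)·(29/5) = 469/90.

469/90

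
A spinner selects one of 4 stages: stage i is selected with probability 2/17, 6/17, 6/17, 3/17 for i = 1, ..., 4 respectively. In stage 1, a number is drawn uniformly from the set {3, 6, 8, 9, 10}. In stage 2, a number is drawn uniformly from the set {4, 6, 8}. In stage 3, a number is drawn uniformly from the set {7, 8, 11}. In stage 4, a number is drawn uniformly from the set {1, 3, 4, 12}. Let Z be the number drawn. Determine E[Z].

E[Z | stage 1] = (3+6+8+9+10)/5 = 36/5.
E[Z | stage 2] = (4+6+8)/3 = 6.
E[Z | stage 3] = (7+8+11)/3 = 26/3.
E[Z | stage 4] = (1+3+4+12)/4 = 5.
By the law of total expectation,
E[Z] = (2/17)·(36/5) + (6/17)·(6) + (6/17)·(26/3) + (3/17)·(5) = 587/85.

587/85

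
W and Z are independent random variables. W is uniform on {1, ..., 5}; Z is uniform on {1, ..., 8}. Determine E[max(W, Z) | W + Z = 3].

Outcomes with W + Z = 3: (1,2), (2,1), each with probability 1/40.
E[max(W, Z) | W + Z = 3] = (2 + 2) / 2 = 2.

2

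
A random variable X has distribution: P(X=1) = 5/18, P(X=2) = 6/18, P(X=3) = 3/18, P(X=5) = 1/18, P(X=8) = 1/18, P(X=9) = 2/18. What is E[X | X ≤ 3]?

13/7

P(X ≤ 3) = 7/9.
Σ over the event: 1·5/18 + 2·1/3 + 3·1/6 = 13/9.
E[X | X ≤ 3] = (13/9) / (7/9) = 13/7.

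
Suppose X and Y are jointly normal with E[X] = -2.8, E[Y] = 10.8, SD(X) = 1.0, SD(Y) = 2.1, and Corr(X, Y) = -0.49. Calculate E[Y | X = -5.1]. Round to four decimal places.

13.1667

The regression of Y on X has slope ρ·σ_Y/σ_X and passes through (μ_X, μ_Y).
E[Y | X=-5.1] = 10.8 + (-0.49)·(2.1/1.0)·(-5.1 − (-2.8)) = 10.8 + (-1.029)·(-2.3) = 13.1667.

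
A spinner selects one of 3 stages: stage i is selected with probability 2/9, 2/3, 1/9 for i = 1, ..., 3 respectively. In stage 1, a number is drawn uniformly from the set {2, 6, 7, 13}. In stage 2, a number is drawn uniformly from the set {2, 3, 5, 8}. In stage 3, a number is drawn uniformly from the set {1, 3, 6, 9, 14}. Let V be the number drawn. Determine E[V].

238/45

E[V | stage 1] = (2+6+7+13)/4 = 7.
E[V | stage 2] = (2+3+5+8)/4 = 9/2.
E[V | stage 3] = (1+3+6+9+14)/5 = 33/5.
E[V] = (2/9)·(7) + (2/3)·(9/2) + (1/9)·(33/5) = 238/45.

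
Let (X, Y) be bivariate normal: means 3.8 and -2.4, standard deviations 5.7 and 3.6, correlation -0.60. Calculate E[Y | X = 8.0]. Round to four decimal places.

E[Y | X=x] = μ_Y + ρ(σ_Y/σ_X)(x − μ_X) for jointly normal variables.
E[Y | X=8.0] = -2.4 + (-0.60)·(3.6/5.7)·(8.0 − (3.8)) = -2.4 + (-0.37895)·(4.2) = -3.9916.

-3.9916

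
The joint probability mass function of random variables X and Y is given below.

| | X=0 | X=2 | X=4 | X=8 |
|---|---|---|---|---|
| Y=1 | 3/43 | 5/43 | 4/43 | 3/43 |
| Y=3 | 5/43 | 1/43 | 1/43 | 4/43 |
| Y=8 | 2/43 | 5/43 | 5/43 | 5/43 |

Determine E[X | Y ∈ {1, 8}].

15/4

P(Y ∈ {1, 8}) = 32/43.
Σ X·P over the event = 0·(3/43) + 0·(2/43) + 2·(5/43) + 2·(5/43) + 4·(4/43) + 4·(5/43) + 8·(3/43) + 8·(5/43) = 120/43.
E[X | Y ∈ {1, 8}] = (120/43) / (32/43) = 15/4.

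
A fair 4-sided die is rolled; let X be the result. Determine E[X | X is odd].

2

Given X is odd, X is equally likely to be any of {1, 3}.
E[X | X is odd] = (1 + 3) / 2 = 2.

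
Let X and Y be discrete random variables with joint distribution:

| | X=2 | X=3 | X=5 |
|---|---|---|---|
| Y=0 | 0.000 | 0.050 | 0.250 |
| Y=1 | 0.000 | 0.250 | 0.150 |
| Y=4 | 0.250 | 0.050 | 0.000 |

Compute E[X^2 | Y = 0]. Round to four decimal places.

P(Y = 0) = 0.300.
Σ X^2·P over the event = 9·(0.050) + 25·(0.250) = 6.700.
E[X^2 | Y = 0] = (6.700) / (0.300) = 22.3333.

22.3333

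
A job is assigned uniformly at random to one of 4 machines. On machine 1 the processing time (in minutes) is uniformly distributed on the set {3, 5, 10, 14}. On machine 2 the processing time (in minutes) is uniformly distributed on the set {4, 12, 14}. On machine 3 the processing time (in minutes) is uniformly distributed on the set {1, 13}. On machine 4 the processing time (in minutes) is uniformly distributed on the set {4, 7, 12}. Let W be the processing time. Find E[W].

E[W | machine 1] = (3+5+10+14)/4 = 8.
E[W | machine 2] = (4+12+14)/3 = 10.
E[W | machine 3] = (1+13)/2 = 7.
E[W | machine 4] = (4+7+12)/3 = 23/3.
By the law of total expectation,
E[W] = (1/4)·(8) + (1/4)·(10) + (1/4)·(7) + (1/4)·(23/3) = 49/6.

49/6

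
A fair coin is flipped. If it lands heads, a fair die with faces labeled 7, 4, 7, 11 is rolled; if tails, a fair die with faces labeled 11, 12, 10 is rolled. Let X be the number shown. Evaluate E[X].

73/8

E[X | heads] = (7+4+7+11)/4 = 29/4.
E[X | tails] = (11+12+10)/3 = 11.
E[X] = (1/2)·(29/4) + (1/2)·(11) = 73/8.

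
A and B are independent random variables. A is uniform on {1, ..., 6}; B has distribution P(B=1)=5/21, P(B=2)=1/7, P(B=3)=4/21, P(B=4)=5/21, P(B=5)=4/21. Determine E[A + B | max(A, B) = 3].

P(max(A, B) = 3) = 10/63.
Summing (A+B)·P(x,y) over outcomes with max(A, B) = 3 gives 95/126.
E[A + B | max(A, B) = 3] = (95/126) / (10/63) = 19/4.

19/4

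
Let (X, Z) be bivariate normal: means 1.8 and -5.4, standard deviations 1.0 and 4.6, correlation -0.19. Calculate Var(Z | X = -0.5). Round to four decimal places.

20.3961

For a bivariate normal, Var(Z | X=x) = σ_Z²(1 − ρ²).
Var(Z | X=-0.5) = (4.6)²·(1 − (-0.19)²) = 21.16·0.9639 = 20.3961.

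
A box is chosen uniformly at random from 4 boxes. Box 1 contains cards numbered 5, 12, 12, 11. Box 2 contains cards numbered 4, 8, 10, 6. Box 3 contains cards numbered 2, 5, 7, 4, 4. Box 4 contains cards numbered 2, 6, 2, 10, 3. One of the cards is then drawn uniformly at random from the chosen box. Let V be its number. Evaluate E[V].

E[V | box 1] = (5+12+12+11)/4 = 10.
E[V | box 2] = (4+8+10+6)/4 = 7.
E[V | box 3] = (2+5+7+4+4)/5 = 22/5.
E[V | box 4] = (2+6+2+10+3)/5 = 23/5.
By the law of total expectation,
E[V] = (1/4)·(10) + (1/4)·(7) + (1/4)·(22/5) + (1/4)·(23/5) = 13/2.

13/2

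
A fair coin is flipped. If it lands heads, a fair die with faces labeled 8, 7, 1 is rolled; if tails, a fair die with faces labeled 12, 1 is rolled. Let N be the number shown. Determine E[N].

E[N | heads] = (8+7+1)/3 = 16/3.
E[N | tails] = (12+1)/2 = 13/2.
E[N] = (1/2)·(16/3) + (1/2)·(13/2) = 71/12.

71/12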